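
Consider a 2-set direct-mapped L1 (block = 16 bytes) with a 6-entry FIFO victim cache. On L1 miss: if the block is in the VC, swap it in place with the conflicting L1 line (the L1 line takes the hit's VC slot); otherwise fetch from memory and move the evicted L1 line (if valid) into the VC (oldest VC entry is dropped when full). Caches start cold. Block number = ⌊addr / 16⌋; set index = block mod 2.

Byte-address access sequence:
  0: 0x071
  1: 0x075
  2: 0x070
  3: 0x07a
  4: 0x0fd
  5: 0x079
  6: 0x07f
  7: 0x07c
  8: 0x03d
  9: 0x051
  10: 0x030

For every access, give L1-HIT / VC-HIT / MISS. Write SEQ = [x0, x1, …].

0: 0x71 (blk 7, set 1) → MISS  vc=[]
1: 0x75 (blk 7, set 1) → L1-HIT  vc=[]
2: 0x70 (blk 7, set 1) → L1-HIT  vc=[]
3: 0x7a (blk 7, set 1) → L1-HIT  vc=[]
4: 0xfd (blk 15, set 1) → MISS  vc=[7]
5: 0x79 (blk 7, set 1) → VC-HIT  vc=[15]
6: 0x7f (blk 7, set 1) → L1-HIT  vc=[15]
7: 0x7c (blk 7, set 1) → L1-HIT  vc=[15]
8: 0x3d (blk 3, set 1) → MISS  vc=[15, 7]
9: 0x51 (blk 5, set 1) → MISS  vc=[15, 7, 3]
10: 0x30 (blk 3, set 1) → VC-HIT  vc=[15, 7, 5]

SEQ = [MISS, L1-HIT, L1-HIT, L1-HIT, MISS, VC-HIT, L1-HIT, L1-HIT, MISS, MISS, VC-HIT]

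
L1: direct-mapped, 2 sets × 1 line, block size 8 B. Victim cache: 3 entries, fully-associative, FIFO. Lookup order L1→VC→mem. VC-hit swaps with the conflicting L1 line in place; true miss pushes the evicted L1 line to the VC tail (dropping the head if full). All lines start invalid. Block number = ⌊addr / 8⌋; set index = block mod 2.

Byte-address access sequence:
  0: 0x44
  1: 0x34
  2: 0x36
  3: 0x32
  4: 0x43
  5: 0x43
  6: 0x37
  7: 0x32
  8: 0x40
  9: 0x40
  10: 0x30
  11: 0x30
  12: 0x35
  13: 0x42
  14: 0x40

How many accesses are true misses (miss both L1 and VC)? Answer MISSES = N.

0: 0x44 (blk 8, set 0) → MISS  vc=[]
1: 0x34 (blk 6, set 0) → MISS  vc=[8]
2: 0x36 (blk 6, set 0) → L1-HIT  vc=[8]
3: 0x32 (blk 6, set 0) → L1-HIT  vc=[8]
4: 0x43 (blk 8, set 0) → VC-HIT  vc=[6]
5: 0x43 (blk 8, set 0) → L1-HIT  vc=[6]
6: 0x37 (blk 6, set 0) → VC-HIT  vc=[8]
7: 0x32 (blk 6, set 0) → L1-HIT  vc=[8]
8: 0x40 (blk 8, set 0) → VC-HIT  vc=[6]
9: 0x40 (blk 8, set 0) → L1-HIT  vc=[6]
10: 0x30 (blk 6, set 0) → VC-HIT  vc=[8]
11: 0x30 (blk 6, set 0) → L1-HIT  vc=[8]
12: 0x35 (blk 6, set 0) → L1-HIT  vc=[8]
13: 0x42 (blk 8, set 0) → VC-HIT  vc=[6]
14: 0x40 (blk 8, set 0) → L1-HIT  vc=[6]

MISSES = 2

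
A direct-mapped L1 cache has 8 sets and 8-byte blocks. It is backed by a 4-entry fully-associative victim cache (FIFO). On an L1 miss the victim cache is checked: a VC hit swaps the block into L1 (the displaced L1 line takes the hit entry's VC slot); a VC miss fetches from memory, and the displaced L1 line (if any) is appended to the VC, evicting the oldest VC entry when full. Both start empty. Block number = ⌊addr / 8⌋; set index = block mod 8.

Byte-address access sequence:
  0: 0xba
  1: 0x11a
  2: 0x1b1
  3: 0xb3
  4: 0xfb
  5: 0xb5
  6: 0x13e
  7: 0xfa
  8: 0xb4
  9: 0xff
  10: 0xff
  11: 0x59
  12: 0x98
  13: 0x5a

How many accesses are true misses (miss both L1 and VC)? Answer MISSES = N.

MISSES = 8

#0 0xba→b23/s7 MISS; vc=[]
#1 0x11a→b35/s3 MISS; vc=[]
#2 0x1b1→b54/s6 MISS; vc=[]
#3 0xb3→b22/s6 MISS; vc=[54]
#4 0xfb→b31/s7 MISS; vc=[54,23]
#5 0xb5→b22/s6 L1-HIT; vc=[54,23]
#6 0x13e→b39/s7 MISS; vc=[54,23,31]
#7 0xfa→b31/s7 VC-HIT; vc=[54,23,39]
#8 0xb4→b22/s6 L1-HIT; vc=[54,23,39]
#9 0xff→b31/s7 L1-HIT; vc=[54,23,39]
#10 0xff→b31/s7 L1-HIT; vc=[54,23,39]
#11 0x59→b11/s3 MISS; vc=[54,23,39,35]
#12 0x98→b19/s3 MISS; vc=[23,39,35,11]
#13 0x5a→b11/s3 VC-HIT; vc=[23,39,35,19]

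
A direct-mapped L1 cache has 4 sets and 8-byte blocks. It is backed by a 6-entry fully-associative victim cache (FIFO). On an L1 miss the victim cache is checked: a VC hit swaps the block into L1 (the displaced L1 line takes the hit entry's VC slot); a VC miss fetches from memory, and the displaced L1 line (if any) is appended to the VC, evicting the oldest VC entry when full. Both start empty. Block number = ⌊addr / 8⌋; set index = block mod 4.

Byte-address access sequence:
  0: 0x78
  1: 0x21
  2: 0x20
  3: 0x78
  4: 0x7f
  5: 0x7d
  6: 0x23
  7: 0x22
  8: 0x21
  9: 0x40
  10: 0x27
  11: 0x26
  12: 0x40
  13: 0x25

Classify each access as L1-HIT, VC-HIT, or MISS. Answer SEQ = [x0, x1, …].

SEQ = [MISS, MISS, L1-HIT, L1-HIT, L1-HIT, L1-HIT, L1-HIT, L1-HIT, L1-HIT, MISS, VC-HIT, L1-HIT, VC-HIT, VC-HIT]

  [0] addr=0x78 blk=15 s=3: MISS | VC []
  [1] addr=0x21 blk=4 s=0: MISS | VC []
  [2] addr=0x20 blk=4 s=0: L1-HIT | VC []
  [3] addr=0x78 blk=15 s=3: L1-HIT | VC []
  [4] addr=0x7f blk=15 s=3: L1-HIT | VC []
  [5] addr=0x7d blk=15 s=3: L1-HIT | VC []
  [6] addr=0x23 blk=4 s=0: L1-HIT | VC []
  [7] addr=0x22 blk=4 s=0: L1-HIT | VC []
  [8] addr=0x21 blk=4 s=0: L1-HIT | VC []
  [9] addr=0x40 blk=8 s=0: MISS | VC [4]
  [10] addr=0x27 blk=4 s=0: VC-HIT | VC [8]
  [11] addr=0x26 blk=4 s=0: L1-HIT | VC [8]
  [12] addr=0x40 blk=8 s=0: VC-HIT | VC [4]
  [13] addr=0x25 blk=4 s=0: VC-HIT | VC [8]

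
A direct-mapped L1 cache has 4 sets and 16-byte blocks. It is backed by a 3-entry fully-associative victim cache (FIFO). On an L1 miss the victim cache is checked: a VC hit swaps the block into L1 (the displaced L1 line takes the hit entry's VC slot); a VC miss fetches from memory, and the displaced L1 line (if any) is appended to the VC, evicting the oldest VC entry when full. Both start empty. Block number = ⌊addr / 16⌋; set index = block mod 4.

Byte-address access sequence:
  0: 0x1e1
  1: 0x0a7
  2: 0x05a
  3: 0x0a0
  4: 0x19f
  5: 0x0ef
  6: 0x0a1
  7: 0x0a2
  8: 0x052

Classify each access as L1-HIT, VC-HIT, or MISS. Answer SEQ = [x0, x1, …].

#0 0x1e1→b30/s2 MISS; vc=[]
#1 0xa7→b10/s2 MISS; vc=[30]
#2 0x5a→b5/s1 MISS; vc=[30]
#3 0xa0→b10/s2 L1-HIT; vc=[30]
#4 0x19f→b25/s1 MISS; vc=[30,5]
#5 0xef→b14/s2 MISS; vc=[30,5,10]
#6 0xa1→b10/s2 VC-HIT; vc=[30,5,14]
#7 0xa2→b10/s2 L1-HIT; vc=[30,5,14]
#8 0x52→b5/s1 VC-HIT; vc=[30,25,14]

SEQ = [MISS, MISS, MISS, L1-HIT, MISS, MISS, VC-HIT, L1-HIT, VC-HIT]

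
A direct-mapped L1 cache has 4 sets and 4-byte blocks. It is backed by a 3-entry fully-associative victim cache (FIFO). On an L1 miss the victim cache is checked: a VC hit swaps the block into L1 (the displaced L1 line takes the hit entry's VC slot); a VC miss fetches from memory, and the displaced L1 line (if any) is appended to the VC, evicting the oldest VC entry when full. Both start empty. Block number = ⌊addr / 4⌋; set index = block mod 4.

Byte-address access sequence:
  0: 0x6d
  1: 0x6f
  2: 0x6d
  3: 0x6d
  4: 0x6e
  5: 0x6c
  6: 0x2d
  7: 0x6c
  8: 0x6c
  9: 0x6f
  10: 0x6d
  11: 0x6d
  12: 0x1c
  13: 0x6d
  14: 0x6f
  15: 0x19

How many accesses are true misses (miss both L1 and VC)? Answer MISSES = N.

MISSES = 4

  [0] addr=0x6d blk=27 s=3: MISS | VC []
  [1] addr=0x6f blk=27 s=3: L1-HIT | VC []
  [2] addr=0x6d blk=27 s=3: L1-HIT | VC []
  [3] addr=0x6d blk=27 s=3: L1-HIT | VC []
  [4] addr=0x6e blk=27 s=3: L1-HIT | VC []
  [5] addr=0x6c blk=27 s=3: L1-HIT | VC []
  [6] addr=0x2d blk=11 s=3: MISS | VC [27]
  [7] addr=0x6c blk=27 s=3: VC-HIT | VC [11]
  [8] addr=0x6c blk=27 s=3: L1-HIT | VC [11]
  [9] addr=0x6f blk=27 s=3: L1-HIT | VC [11]
  [10] addr=0x6d blk=27 s=3: L1-HIT | VC [11]
  [11] addr=0x6d blk=27 s=3: L1-HIT | VC [11]
  [12] addr=0x1c blk=7 s=3: MISS | VC [11, 27]
  [13] addr=0x6d blk=27 s=3: VC-HIT | VC [11, 7]
  [14] addr=0x6f blk=27 s=3: L1-HIT | VC [11, 7]
  [15] addr=0x19 blk=6 s=2: MISS | VC [11, 7]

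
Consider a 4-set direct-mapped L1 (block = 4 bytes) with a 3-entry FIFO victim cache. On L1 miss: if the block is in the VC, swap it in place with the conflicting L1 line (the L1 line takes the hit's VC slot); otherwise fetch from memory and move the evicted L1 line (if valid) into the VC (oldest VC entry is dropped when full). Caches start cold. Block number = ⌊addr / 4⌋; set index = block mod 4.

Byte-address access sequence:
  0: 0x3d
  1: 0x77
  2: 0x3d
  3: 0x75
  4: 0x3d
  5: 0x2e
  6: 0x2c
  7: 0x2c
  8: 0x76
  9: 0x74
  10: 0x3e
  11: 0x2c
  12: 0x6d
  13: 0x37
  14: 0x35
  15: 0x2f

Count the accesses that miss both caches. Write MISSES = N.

0: 0x3d (blk 15, set 3) → MISS  vc=[]
1: 0x77 (blk 29, set 1) → MISS  vc=[]
2: 0x3d (blk 15, set 3) → L1-HIT  vc=[]
3: 0x75 (blk 29, set 1) → L1-HIT  vc=[]
4: 0x3d (blk 15, set 3) → L1-HIT  vc=[]
5: 0x2e (blk 11, set 3) → MISS  vc=[15]
6: 0x2c (blk 11, set 3) → L1-HIT  vc=[15]
7: 0x2c (blk 11, set 3) → L1-HIT  vc=[15]
8: 0x76 (blk 29, set 1) → L1-HIT  vc=[15]
9: 0x74 (blk 29, set 1) → L1-HIT  vc=[15]
10: 0x3e (blk 15, set 3) → VC-HIT  vc=[11]
11: 0x2c (blk 11, set 3) → VC-HIT  vc=[15]
12: 0x6d (blk 27, set 3) → MISS  vc=[15, 11]
13: 0x37 (blk 13, set 1) → MISS  vc=[15, 11, 29]
14: 0x35 (blk 13, set 1) → L1-HIT  vc=[15, 11, 29]
15: 0x2f (blk 11, set 3) → VC-HIT  vc=[15, 27, 29]

MISSES = 5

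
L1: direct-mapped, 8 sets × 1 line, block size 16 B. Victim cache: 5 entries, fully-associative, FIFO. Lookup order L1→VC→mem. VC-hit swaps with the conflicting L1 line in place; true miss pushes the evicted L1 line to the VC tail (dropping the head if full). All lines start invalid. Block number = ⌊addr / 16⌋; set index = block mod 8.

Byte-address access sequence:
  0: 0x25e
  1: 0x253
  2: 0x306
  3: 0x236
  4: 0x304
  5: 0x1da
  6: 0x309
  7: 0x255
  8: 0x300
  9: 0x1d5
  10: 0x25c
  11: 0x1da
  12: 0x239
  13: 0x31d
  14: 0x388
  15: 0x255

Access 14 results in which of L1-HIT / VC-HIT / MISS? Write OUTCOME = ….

OUTCOME = MISS

0: 0x25e (blk 37, set 5) → MISS  vc=[]
1: 0x253 (blk 37, set 5) → L1-HIT  vc=[]
2: 0x306 (blk 48, set 0) → MISS  vc=[]
3: 0x236 (blk 35, set 3) → MISS  vc=[]
4: 0x304 (blk 48, set 0) → L1-HIT  vc=[]
5: 0x1da (blk 29, set 5) → MISS  vc=[37]
6: 0x309 (blk 48, set 0) → L1-HIT  vc=[37]
7: 0x255 (blk 37, set 5) → VC-HIT  vc=[29]
8: 0x300 (blk 48, set 0) → L1-HIT  vc=[29]
9: 0x1d5 (blk 29, set 5) → VC-HIT  vc=[37]
10: 0x25c (blk 37, set 5) → VC-HIT  vc=[29]
11: 0x1da (blk 29, set 5) → VC-HIT  vc=[37]
12: 0x239 (blk 35, set 3) → L1-HIT  vc=[37]
13: 0x31d (blk 49, set 1) → MISS  vc=[37]
14: 0x388 (blk 56, set 0) → MISS  vc=[37, 48]
15: 0x255 (blk 37, set 5) → VC-HIT  vc=[29, 48]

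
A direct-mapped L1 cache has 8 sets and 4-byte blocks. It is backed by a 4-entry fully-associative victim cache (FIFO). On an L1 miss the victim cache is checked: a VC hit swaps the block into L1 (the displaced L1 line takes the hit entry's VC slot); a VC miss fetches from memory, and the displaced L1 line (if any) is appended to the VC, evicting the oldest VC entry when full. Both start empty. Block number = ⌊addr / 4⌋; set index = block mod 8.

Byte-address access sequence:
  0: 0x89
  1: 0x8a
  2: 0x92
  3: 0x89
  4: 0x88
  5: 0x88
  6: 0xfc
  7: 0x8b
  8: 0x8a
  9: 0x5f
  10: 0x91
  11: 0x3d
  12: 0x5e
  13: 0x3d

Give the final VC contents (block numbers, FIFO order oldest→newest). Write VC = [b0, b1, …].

  [0] addr=0x89 blk=34 s=2: MISS | VC []
  [1] addr=0x8a blk=34 s=2: L1-HIT | VC []
  [2] addr=0x92 blk=36 s=4: MISS | VC []
  [3] addr=0x89 blk=34 s=2: L1-HIT | VC []
  [4] addr=0x88 blk=34 s=2: L1-HIT | VC []
  [5] addr=0x88 blk=34 s=2: L1-HIT | VC []
  [6] addr=0xfc blk=63 s=7: MISS | VC []
  [7] addr=0x8b blk=34 s=2: L1-HIT | VC []
  [8] addr=0x8a blk=34 s=2: L1-HIT | VC []
  [9] addr=0x5f blk=23 s=7: MISS | VC [63]
  [10] addr=0x91 blk=36 s=4: L1-HIT | VC [63]
  [11] addr=0x3d blk=15 s=7: MISS | VC [63, 23]
  [12] addr=0x5e blk=23 s=7: VC-HIT | VC [63, 15]
  [13] addr=0x3d blk=15 s=7: VC-HIT | VC [63, 23]

VC = [63, 23]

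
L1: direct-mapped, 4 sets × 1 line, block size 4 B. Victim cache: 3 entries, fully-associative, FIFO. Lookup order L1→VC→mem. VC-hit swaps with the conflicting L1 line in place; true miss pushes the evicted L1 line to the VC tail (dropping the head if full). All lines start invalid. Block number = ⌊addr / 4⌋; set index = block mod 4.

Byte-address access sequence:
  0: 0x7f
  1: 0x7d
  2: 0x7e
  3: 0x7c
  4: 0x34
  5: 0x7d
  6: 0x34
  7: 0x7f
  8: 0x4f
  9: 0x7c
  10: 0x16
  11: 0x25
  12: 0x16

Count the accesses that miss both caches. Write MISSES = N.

MISSES = 5

0: 0x7f (blk 31, set 3) → MISS  vc=[]
1: 0x7d (blk 31, set 3) → L1-HIT  vc=[]
2: 0x7e (blk 31, set 3) → L1-HIT  vc=[]
3: 0x7c (blk 31, set 3) → L1-HIT  vc=[]
4: 0x34 (blk 13, set 1) → MISS  vc=[]
5: 0x7d (blk 31, set 3) → L1-HIT  vc=[]
6: 0x34 (blk 13, set 1) → L1-HIT  vc=[]
7: 0x7f (blk 31, set 3) → L1-HIT  vc=[]
8: 0x4f (blk 19, set 3) → MISS  vc=[31]
9: 0x7c (blk 31, set 3) → VC-HIT  vc=[19]
10: 0x16 (blk 5, set 1) → MISS  vc=[19, 13]
11: 0x25 (blk 9, set 1) → MISS  vc=[19, 13, 5]
12: 0x16 (blk 5, set 1) → VC-HIT  vc=[19, 13, 9]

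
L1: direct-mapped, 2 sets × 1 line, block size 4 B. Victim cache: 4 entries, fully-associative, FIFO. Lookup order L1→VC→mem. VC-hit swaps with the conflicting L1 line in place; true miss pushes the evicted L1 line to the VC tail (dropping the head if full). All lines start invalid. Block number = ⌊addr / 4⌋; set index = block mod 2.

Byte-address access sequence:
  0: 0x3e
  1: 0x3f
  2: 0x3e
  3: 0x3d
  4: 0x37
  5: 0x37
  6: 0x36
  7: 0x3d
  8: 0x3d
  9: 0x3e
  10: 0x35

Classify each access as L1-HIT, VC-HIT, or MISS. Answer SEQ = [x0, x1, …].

#0 0x3e→b15/s1 MISS; vc=[]
#1 0x3f→b15/s1 L1-HIT; vc=[]
#2 0x3e→b15/s1 L1-HIT; vc=[]
#3 0x3d→b15/s1 L1-HIT; vc=[]
#4 0x37→b13/s1 MISS; vc=[15]
#5 0x37→b13/s1 L1-HIT; vc=[15]
#6 0x36→b13/s1 L1-HIT; vc=[15]
#7 0x3d→b15/s1 VC-HIT; vc=[13]
#8 0x3d→b15/s1 L1-HIT; vc=[13]
#9 0x3e→b15/s1 L1-HIT; vc=[13]
#10 0x35→b13/s1 VC-HIT; vc=[15]

SEQ = [MISS, L1-HIT, L1-HIT, L1-HIT, MISS, L1-HIT, L1-HIT, VC-HIT, L1-HIT, L1-HIT, VC-HIT]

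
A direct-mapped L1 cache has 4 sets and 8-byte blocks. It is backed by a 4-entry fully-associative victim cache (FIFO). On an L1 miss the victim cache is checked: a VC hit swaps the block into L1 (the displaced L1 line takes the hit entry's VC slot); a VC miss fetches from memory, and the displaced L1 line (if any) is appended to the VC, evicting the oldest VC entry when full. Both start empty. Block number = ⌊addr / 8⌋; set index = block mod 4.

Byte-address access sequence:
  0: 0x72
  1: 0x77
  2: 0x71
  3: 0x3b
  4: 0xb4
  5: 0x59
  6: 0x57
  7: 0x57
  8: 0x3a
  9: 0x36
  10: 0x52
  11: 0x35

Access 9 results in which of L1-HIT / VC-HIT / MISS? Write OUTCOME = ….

OUTCOME = MISS

  [0] addr=0x72 blk=14 s=2: MISS | VC []
  [1] addr=0x77 blk=14 s=2: L1-HIT | VC []
  [2] addr=0x71 blk=14 s=2: L1-HIT | VC []
  [3] addr=0x3b blk=7 s=3: MISS | VC []
  [4] addr=0xb4 blk=22 s=2: MISS | VC [14]
  [5] addr=0x59 blk=11 s=3: MISS | VC [14, 7]
  [6] addr=0x57 blk=10 s=2: MISS | VC [14, 7, 22]
  [7] addr=0x57 blk=10 s=2: L1-HIT | VC [14, 7, 22]
  [8] addr=0x3a blk=7 s=3: VC-HIT | VC [14, 11, 22]
  [9] addr=0x36 blk=6 s=2: MISS | VC [14, 11, 22, 10]
  [10] addr=0x52 blk=10 s=2: VC-HIT | VC [14, 11, 22, 6]
  [11] addr=0x35 blk=6 s=2: VC-HIT | VC [14, 11, 22, 10]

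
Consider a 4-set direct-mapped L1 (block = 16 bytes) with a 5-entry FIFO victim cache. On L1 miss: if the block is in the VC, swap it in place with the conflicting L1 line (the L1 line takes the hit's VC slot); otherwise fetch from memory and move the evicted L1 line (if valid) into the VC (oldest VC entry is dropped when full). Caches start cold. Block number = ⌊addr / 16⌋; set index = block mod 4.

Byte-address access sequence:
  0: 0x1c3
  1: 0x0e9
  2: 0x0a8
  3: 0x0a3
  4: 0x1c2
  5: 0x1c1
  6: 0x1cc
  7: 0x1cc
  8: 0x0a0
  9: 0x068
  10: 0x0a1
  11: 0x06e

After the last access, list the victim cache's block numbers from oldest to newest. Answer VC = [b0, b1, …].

  [0] addr=0x1c3 blk=28 s=0: MISS | VC []
  [1] addr=0xe9 blk=14 s=2: MISS | VC []
  [2] addr=0xa8 blk=10 s=2: MISS | VC [14]
  [3] addr=0xa3 blk=10 s=2: L1-HIT | VC [14]
  [4] addr=0x1c2 blk=28 s=0: L1-HIT | VC [14]
  [5] addr=0x1c1 blk=28 s=0: L1-HIT | VC [14]
  [6] addr=0x1cc blk=28 s=0: L1-HIT | VC [14]
  [7] addr=0x1cc blk=28 s=0: L1-HIT | VC [14]
  [8] addr=0xa0 blk=10 s=2: L1-HIT | VC [14]
  [9] addr=0x68 blk=6 s=2: MISS | VC [14, 10]
  [10] addr=0xa1 blk=10 s=2: VC-HIT | VC [14, 6]
  [11] addr=0x6e blk=6 s=2: VC-HIT | VC [14, 10]

VC = [14, 10]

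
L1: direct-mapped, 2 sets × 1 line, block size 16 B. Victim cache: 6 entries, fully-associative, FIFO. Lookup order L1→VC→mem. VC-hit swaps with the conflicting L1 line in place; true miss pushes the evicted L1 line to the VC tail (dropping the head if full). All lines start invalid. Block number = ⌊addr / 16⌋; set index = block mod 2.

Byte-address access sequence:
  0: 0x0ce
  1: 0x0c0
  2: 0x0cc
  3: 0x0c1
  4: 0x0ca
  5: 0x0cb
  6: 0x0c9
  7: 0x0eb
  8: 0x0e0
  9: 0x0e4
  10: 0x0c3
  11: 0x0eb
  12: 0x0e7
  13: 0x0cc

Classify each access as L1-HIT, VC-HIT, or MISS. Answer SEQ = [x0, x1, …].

SEQ = [MISS, L1-HIT, L1-HIT, L1-HIT, L1-HIT, L1-HIT, L1-HIT, MISS, L1-HIT, L1-HIT, VC-HIT, VC-HIT, L1-HIT, VC-HIT]

#0 0xce→b12/s0 MISS; vc=[]
#1 0xc0→b12/s0 L1-HIT; vc=[]
#2 0xcc→b12/s0 L1-HIT; vc=[]
#3 0xc1→b12/s0 L1-HIT; vc=[]
#4 0xca→b12/s0 L1-HIT; vc=[]
#5 0xcb→b12/s0 L1-HIT; vc=[]
#6 0xc9→b12/s0 L1-HIT; vc=[]
#7 0xeb→b14/s0 MISS; vc=[12]
#8 0xe0→b14/s0 L1-HIT; vc=[12]
#9 0xe4→b14/s0 L1-HIT; vc=[12]
#10 0xc3→b12/s0 VC-HIT; vc=[14]
#11 0xeb→b14/s0 VC-HIT; vc=[12]
#12 0xe7→b14/s0 L1-HIT; vc=[12]
#13 0xcc→b12/s0 VC-HIT; vc=[14]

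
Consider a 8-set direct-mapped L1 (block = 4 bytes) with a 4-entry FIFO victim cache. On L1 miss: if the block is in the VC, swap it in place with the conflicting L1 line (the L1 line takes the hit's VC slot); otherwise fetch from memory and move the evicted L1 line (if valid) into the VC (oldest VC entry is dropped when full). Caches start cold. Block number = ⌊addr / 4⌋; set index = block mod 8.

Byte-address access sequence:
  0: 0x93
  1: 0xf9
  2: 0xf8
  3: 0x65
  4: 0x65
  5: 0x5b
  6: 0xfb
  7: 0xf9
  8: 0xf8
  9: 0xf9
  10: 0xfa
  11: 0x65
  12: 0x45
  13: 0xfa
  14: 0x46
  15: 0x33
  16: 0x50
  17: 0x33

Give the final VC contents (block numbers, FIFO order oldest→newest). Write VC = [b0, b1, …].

#0 0x93→b36/s4 MISS; vc=[]
#1 0xf9→b62/s6 MISS; vc=[]
#2 0xf8→b62/s6 L1-HIT; vc=[]
#3 0x65→b25/s1 MISS; vc=[]
#4 0x65→b25/s1 L1-HIT; vc=[]
#5 0x5b→b22/s6 MISS; vc=[62]
#6 0xfb→b62/s6 VC-HIT; vc=[22]
#7 0xf9→b62/s6 L1-HIT; vc=[22]
#8 0xf8→b62/s6 L1-HIT; vc=[22]
#9 0xf9→b62/s6 L1-HIT; vc=[22]
#10 0xfa→b62/s6 L1-HIT; vc=[22]
#11 0x65→b25/s1 L1-HIT; vc=[22]
#12 0x45→b17/s1 MISS; vc=[22,25]
#13 0xfa→b62/s6 L1-HIT; vc=[22,25]
#14 0x46→b17/s1 L1-HIT; vc=[22,25]
#15 0x33→b12/s4 MISS; vc=[22,25,36]
#16 0x50→b20/s4 MISS; vc=[22,25,36,12]
#17 0x33→b12/s4 VC-HIT; vc=[22,25,36,20]

VC = [22, 25, 36, 20]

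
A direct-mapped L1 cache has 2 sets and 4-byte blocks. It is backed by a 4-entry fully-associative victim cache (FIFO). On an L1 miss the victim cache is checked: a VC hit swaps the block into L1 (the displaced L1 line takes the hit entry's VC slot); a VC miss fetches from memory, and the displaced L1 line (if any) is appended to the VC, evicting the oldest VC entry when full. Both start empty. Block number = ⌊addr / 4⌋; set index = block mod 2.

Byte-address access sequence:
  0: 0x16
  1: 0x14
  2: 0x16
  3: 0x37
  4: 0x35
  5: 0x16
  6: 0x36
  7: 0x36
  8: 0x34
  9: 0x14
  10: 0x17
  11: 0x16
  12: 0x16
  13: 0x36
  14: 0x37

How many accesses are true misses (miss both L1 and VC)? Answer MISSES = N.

  [0] addr=0x16 blk=5 s=1: MISS | VC []
  [1] addr=0x14 blk=5 s=1: L1-HIT | VC []
  [2] addr=0x16 blk=5 s=1: L1-HIT | VC []
  [3] addr=0x37 blk=13 s=1: MISS | VC [5]
  [4] addr=0x35 blk=13 s=1: L1-HIT | VC [5]
  [5] addr=0x16 blk=5 s=1: VC-HIT | VC [13]
  [6] addr=0x36 blk=13 s=1: VC-HIT | VC [5]
  [7] addr=0x36 blk=13 s=1: L1-HIT | VC [5]
  [8] addr=0x34 blk=13 s=1: L1-HIT | VC [5]
  [9] addr=0x14 blk=5 s=1: VC-HIT | VC [13]
  [10] addr=0x17 blk=5 s=1: L1-HIT | VC [13]
  [11] addr=0x16 blk=5 s=1: L1-HIT | VC [13]
  [12] addr=0x16 blk=5 s=1: L1-HIT | VC [13]
  [13] addr=0x36 blk=13 s=1: VC-HIT | VC [5]
  [14] addr=0x37 blk=13 s=1: L1-HIT | VC [5]

MISSES = 2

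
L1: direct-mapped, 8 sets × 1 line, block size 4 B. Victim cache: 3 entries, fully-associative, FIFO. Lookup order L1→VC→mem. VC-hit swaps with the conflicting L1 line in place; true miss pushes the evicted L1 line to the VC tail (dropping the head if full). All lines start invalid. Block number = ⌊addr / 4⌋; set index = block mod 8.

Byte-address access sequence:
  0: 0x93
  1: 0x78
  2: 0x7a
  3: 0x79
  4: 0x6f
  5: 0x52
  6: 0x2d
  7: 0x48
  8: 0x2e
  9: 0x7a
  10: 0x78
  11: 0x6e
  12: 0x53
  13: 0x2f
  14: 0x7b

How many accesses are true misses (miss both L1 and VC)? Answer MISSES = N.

MISSES = 6

#0 0x93→b36/s4 MISS; vc=[]
#1 0x78→b30/s6 MISS; vc=[]
#2 0x7a→b30/s6 L1-HIT; vc=[]
#3 0x79→b30/s6 L1-HIT; vc=[]
#4 0x6f→b27/s3 MISS; vc=[]
#5 0x52→b20/s4 MISS; vc=[36]
#6 0x2d→b11/s3 MISS; vc=[36,27]
#7 0x48→b18/s2 MISS; vc=[36,27]
#8 0x2e→b11/s3 L1-HIT; vc=[36,27]
#9 0x7a→b30/s6 L1-HIT; vc=[36,27]
#10 0x78→b30/s6 L1-HIT; vc=[36,27]
#11 0x6e→b27/s3 VC-HIT; vc=[36,11]
#12 0x53→b20/s4 L1-HIT; vc=[36,11]
#13 0x2f→b11/s3 VC-HIT; vc=[36,27]
#14 0x7b→b30/s6 L1-HIT; vc=[36,27]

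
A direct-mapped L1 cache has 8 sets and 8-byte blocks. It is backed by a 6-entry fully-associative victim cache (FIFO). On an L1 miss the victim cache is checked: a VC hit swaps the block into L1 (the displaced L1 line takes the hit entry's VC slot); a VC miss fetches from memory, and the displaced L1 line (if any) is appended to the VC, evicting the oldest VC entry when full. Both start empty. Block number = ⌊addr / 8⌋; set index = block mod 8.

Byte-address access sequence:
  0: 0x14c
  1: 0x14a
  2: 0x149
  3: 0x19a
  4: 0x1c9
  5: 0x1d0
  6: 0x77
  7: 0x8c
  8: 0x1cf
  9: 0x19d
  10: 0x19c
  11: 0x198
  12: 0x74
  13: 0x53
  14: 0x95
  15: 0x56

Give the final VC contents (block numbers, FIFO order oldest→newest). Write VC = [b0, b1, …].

#0 0x14c→b41/s1 MISS; vc=[]
#1 0x14a→b41/s1 L1-HIT; vc=[]
#2 0x149→b41/s1 L1-HIT; vc=[]
#3 0x19a→b51/s3 MISS; vc=[]
#4 0x1c9→b57/s1 MISS; vc=[41]
#5 0x1d0→b58/s2 MISS; vc=[41]
#6 0x77→b14/s6 MISS; vc=[41]
#7 0x8c→b17/s1 MISS; vc=[41,57]
#8 0x1cf→b57/s1 VC-HIT; vc=[41,17]
#9 0x19d→b51/s3 L1-HIT; vc=[41,17]
#10 0x19c→b51/s3 L1-HIT; vc=[41,17]
#11 0x198→b51/s3 L1-HIT; vc=[41,17]
#12 0x74→b14/s6 L1-HIT; vc=[41,17]
#13 0x53→b10/s2 MISS; vc=[41,17,58]
#14 0x95→b18/s2 MISS; vc=[41,17,58,10]
#15 0x56→b10/s2 VC-HIT; vc=[41,17,58,18]

VC = [41, 17, 58, 18]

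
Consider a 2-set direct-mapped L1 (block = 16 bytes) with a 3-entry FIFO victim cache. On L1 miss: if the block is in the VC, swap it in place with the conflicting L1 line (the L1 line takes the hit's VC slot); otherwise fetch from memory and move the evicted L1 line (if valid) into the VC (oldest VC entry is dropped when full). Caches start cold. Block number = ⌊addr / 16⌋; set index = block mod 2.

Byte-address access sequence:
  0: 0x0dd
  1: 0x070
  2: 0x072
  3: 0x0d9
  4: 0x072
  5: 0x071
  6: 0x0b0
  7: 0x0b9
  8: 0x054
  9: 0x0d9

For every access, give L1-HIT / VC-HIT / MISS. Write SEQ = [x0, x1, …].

SEQ = [MISS, MISS, L1-HIT, VC-HIT, VC-HIT, L1-HIT, MISS, L1-HIT, MISS, VC-HIT]

#0 0xdd→b13/s1 MISS; vc=[]
#1 0x70→b7/s1 MISS; vc=[13]
#2 0x72→b7/s1 L1-HIT; vc=[13]
#3 0xd9→b13/s1 VC-HIT; vc=[7]
#4 0x72→b7/s1 VC-HIT; vc=[13]
#5 0x71→b7/s1 L1-HIT; vc=[13]
#6 0xb0→b11/s1 MISS; vc=[13,7]
#7 0xb9→b11/s1 L1-HIT; vc=[13,7]
#8 0x54→b5/s1 MISS; vc=[13,7,11]
#9 0xd9→b13/s1 VC-HIT; vc=[5,7,11]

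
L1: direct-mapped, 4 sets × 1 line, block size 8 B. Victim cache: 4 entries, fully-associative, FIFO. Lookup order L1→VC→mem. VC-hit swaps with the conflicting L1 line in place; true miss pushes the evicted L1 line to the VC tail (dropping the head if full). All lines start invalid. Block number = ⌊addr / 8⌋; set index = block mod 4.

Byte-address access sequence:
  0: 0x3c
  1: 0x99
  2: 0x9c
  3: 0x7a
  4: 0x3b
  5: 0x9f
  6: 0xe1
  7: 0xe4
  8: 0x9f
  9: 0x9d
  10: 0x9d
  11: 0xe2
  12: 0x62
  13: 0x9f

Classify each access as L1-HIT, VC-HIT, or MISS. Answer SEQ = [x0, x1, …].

SEQ = [MISS, MISS, L1-HIT, MISS, VC-HIT, VC-HIT, MISS, L1-HIT, L1-HIT, L1-HIT, L1-HIT, L1-HIT, MISS, L1-HIT]

  [0] addr=0x3c blk=7 s=3: MISS | VC []
  [1] addr=0x99 blk=19 s=3: MISS | VC [7]
  [2] addr=0x9c blk=19 s=3: L1-HIT | VC [7]
  [3] addr=0x7a blk=15 s=3: MISS | VC [7, 19]
  [4] addr=0x3b blk=7 s=3: VC-HIT | VC [15, 19]
  [5] addr=0x9f blk=19 s=3: VC-HIT | VC [15, 7]
  [6] addr=0xe1 blk=28 s=0: MISS | VC [15, 7]
  [7] addr=0xe4 blk=28 s=0: L1-HIT | VC [15, 7]
  [8] addr=0x9f blk=19 s=3: L1-HIT | VC [15, 7]
  [9] addr=0x9d blk=19 s=3: L1-HIT | VC [15, 7]
  [10] addr=0x9d blk=19 s=3: L1-HIT | VC [15, 7]
  [11] addr=0xe2 blk=28 s=0: L1-HIT | VC [15, 7]
  [12] addr=0x62 blk=12 s=0: MISS | VC [15, 7, 28]
  [13] addr=0x9f blk=19 s=3: L1-HIT | VC [15, 7, 28]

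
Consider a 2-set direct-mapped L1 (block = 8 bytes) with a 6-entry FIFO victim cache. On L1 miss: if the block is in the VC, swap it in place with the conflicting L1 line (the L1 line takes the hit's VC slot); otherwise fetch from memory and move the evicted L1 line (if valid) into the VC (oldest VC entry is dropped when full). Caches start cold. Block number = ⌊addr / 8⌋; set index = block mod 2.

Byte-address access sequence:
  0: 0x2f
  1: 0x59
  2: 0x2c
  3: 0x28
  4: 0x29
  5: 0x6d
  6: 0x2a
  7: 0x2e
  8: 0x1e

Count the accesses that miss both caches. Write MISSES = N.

MISSES = 4

#0 0x2f→b5/s1 MISS; vc=[]
#1 0x59→b11/s1 MISS; vc=[5]
#2 0x2c→b5/s1 VC-HIT; vc=[11]
#3 0x28→b5/s1 L1-HIT; vc=[11]
#4 0x29→b5/s1 L1-HIT; vc=[11]
#5 0x6d→b13/s1 MISS; vc=[11,5]
#6 0x2a→b5/s1 VC-HIT; vc=[11,13]
#7 0x2e→b5/s1 L1-HIT; vc=[11,13]
#8 0x1e→b3/s1 MISS; vc=[11,13,5]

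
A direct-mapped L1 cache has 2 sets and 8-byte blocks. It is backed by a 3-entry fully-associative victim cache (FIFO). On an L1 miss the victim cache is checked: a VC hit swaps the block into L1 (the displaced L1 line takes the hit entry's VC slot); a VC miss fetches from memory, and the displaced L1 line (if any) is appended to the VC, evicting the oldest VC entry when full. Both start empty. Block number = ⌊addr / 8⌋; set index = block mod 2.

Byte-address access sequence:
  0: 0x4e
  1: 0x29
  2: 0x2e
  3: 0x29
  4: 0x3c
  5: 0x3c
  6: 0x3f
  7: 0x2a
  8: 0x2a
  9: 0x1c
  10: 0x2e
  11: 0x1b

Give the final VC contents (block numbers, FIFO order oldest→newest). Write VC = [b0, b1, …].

VC = [9, 7, 5]

#0 0x4e→b9/s1 MISS; vc=[]
#1 0x29→b5/s1 MISS; vc=[9]
#2 0x2e→b5/s1 L1-HIT; vc=[9]
#3 0x29→b5/s1 L1-HIT; vc=[9]
#4 0x3c→b7/s1 MISS; vc=[9,5]
#5 0x3c→b7/s1 L1-HIT; vc=[9,5]
#6 0x3f→b7/s1 L1-HIT; vc=[9,5]
#7 0x2a→b5/s1 VC-HIT; vc=[9,7]
#8 0x2a→b5/s1 L1-HIT; vc=[9,7]
#9 0x1c→b3/s1 MISS; vc=[9,7,5]
#10 0x2e→b5/s1 VC-HIT; vc=[9,7,3]
#11 0x1b→b3/s1 VC-HIT; vc=[9,7,5]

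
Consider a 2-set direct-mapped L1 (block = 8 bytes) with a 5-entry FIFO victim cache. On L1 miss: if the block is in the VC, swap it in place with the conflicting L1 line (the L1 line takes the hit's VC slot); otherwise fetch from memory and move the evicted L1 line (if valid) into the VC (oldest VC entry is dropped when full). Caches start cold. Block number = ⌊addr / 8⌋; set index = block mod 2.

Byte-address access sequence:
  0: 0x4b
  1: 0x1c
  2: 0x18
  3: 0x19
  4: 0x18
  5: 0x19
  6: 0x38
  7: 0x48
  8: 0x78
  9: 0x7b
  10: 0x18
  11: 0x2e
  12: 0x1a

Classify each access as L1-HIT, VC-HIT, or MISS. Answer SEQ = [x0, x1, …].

SEQ = [MISS, MISS, L1-HIT, L1-HIT, L1-HIT, L1-HIT, MISS, VC-HIT, MISS, L1-HIT, VC-HIT, MISS, VC-HIT]

  [0] addr=0x4b blk=9 s=1: MISS | VC []
  [1] addr=0x1c blk=3 s=1: MISS | VC [9]
  [2] addr=0x18 blk=3 s=1: L1-HIT | VC [9]
  [3] addr=0x19 blk=3 s=1: L1-HIT | VC [9]
  [4] addr=0x18 blk=3 s=1: L1-HIT | VC [9]
  [5] addr=0x19 blk=3 s=1: L1-HIT | VC [9]
  [6] addr=0x38 blk=7 s=1: MISS | VC [9, 3]
  [7] addr=0x48 blk=9 s=1: VC-HIT | VC [7, 3]
  [8] addr=0x78 blk=15 s=1: MISS | VC [7, 3, 9]
  [9] addr=0x7b blk=15 s=1: L1-HIT | VC [7, 3, 9]
  [10] addr=0x18 blk=3 s=1: VC-HIT | VC [7, 15, 9]
  [11] addr=0x2e blk=5 s=1: MISS | VC [7, 15, 9, 3]
  [12] addr=0x1a blk=3 s=1: VC-HIT | VC [7, 15, 9, 5]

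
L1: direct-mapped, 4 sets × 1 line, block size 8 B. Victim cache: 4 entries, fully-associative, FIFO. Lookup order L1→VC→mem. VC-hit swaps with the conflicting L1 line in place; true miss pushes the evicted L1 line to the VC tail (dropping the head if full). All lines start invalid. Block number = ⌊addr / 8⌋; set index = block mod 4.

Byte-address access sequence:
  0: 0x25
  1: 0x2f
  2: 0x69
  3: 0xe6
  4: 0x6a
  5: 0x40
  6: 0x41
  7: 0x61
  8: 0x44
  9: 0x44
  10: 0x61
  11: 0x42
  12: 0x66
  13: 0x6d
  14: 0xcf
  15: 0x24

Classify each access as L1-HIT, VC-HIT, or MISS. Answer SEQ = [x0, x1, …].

#0 0x25→b4/s0 MISS; vc=[]
#1 0x2f→b5/s1 MISS; vc=[]
#2 0x69→b13/s1 MISS; vc=[5]
#3 0xe6→b28/s0 MISS; vc=[5,4]
#4 0x6a→b13/s1 L1-HIT; vc=[5,4]
#5 0x40→b8/s0 MISS; vc=[5,4,28]
#6 0x41→b8/s0 L1-HIT; vc=[5,4,28]
#7 0x61→b12/s0 MISS; vc=[5,4,28,8]
#8 0x44→b8/s0 VC-HIT; vc=[5,4,28,12]
#9 0x44→b8/s0 L1-HIT; vc=[5,4,28,12]
#10 0x61→b12/s0 VC-HIT; vc=[5,4,28,8]
#11 0x42→b8/s0 VC-HIT; vc=[5,4,28,12]
#12 0x66→b12/s0 VC-HIT; vc=[5,4,28,8]
#13 0x6d→b13/s1 L1-HIT; vc=[5,4,28,8]
#14 0xcf→b25/s1 MISS; vc=[4,28,8,13]
#15 0x24→b4/s0 VC-HIT; vc=[12,28,8,13]

SEQ = [MISS, MISS, MISS, MISS, L1-HIT, MISS, L1-HIT, MISS, VC-HIT, L1-HIT, VC-HIT, VC-HIT, VC-HIT, L1-HIT, MISS, VC-HIT]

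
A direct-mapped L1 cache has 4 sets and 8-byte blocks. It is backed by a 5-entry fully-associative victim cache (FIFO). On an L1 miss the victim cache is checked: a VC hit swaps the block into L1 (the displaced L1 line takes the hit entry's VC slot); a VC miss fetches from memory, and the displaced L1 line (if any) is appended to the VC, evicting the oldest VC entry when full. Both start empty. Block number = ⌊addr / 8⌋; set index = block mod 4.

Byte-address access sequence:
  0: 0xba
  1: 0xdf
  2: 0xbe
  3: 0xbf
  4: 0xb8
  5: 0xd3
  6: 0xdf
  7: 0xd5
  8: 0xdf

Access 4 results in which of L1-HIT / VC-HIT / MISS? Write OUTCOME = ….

OUTCOME = L1-HIT

0: 0xba (blk 23, set 3) → MISS  vc=[]
1: 0xdf (blk 27, set 3) → MISS  vc=[23]
2: 0xbe (blk 23, set 3) → VC-HIT  vc=[27]
3: 0xbf (blk 23, set 3) → L1-HIT  vc=[27]
4: 0xb8 (blk 23, set 3) → L1-HIT  vc=[27]
5: 0xd3 (blk 26, set 2) → MISS  vc=[27]
6: 0xdf (blk 27, set 3) → VC-HIT  vc=[23]
7: 0xd5 (blk 26, set 2) → L1-HIT  vc=[23]
8: 0xdf (blk 27, set 3) → L1-HIT  vc=[23]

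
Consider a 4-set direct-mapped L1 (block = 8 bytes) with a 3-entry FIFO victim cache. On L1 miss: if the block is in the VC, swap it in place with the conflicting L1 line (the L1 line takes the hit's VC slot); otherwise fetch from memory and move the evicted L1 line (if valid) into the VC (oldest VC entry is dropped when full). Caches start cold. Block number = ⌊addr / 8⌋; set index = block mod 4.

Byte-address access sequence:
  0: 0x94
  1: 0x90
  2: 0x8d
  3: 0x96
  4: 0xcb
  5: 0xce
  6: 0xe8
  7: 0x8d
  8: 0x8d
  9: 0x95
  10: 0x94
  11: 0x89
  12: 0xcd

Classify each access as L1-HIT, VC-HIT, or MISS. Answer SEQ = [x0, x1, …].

SEQ = [MISS, L1-HIT, MISS, L1-HIT, MISS, L1-HIT, MISS, VC-HIT, L1-HIT, L1-HIT, L1-HIT, L1-HIT, VC-HIT]

#0 0x94→b18/s2 MISS; vc=[]
#1 0x90→b18/s2 L1-HIT; vc=[]
#2 0x8d→b17/s1 MISS; vc=[]
#3 0x96→b18/s2 L1-HIT; vc=[]
#4 0xcb→b25/s1 MISS; vc=[17]
#5 0xce→b25/s1 L1-HIT; vc=[17]
#6 0xe8→b29/s1 MISS; vc=[17,25]
#7 0x8d→b17/s1 VC-HIT; vc=[29,25]
#8 0x8d→b17/s1 L1-HIT; vc=[29,25]
#9 0x95→b18/s2 L1-HIT; vc=[29,25]
#10 0x94→b18/s2 L1-HIT; vc=[29,25]
#11 0x89→b17/s1 L1-HIT; vc=[29,25]
#12 0xcd→b25/s1 VC-HIT; vc=[29,17]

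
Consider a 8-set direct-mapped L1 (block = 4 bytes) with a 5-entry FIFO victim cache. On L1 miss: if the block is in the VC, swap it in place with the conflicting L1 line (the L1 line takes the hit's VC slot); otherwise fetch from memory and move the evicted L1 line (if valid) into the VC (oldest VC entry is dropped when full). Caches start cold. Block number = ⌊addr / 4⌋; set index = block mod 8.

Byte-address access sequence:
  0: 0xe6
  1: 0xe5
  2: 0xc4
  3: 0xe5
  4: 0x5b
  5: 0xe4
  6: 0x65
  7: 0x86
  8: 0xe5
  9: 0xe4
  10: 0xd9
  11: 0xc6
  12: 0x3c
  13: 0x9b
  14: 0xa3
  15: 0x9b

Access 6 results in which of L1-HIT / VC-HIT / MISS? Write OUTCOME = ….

OUTCOME = MISS

0: 0xe6 (blk 57, set 1) → MISS  vc=[]
1: 0xe5 (blk 57, set 1) → L1-HIT  vc=[]
2: 0xc4 (blk 49, set 1) → MISS  vc=[57]
3: 0xe5 (blk 57, set 1) → VC-HIT  vc=[49]
4: 0x5b (blk 22, set 6) → MISS  vc=[49]
5: 0xe4 (blk 57, set 1) → L1-HIT  vc=[49]
6: 0x65 (blk 25, set 1) → MISS  vc=[49, 57]
7: 0x86 (blk 33, set 1) → MISS  vc=[49, 57, 25]
8: 0xe5 (blk 57, set 1) → VC-HIT  vc=[49, 33, 25]
9: 0xe4 (blk 57, set 1) → L1-HIT  vc=[49, 33, 25]
10: 0xd9 (blk 54, set 6) → MISS  vc=[49, 33, 25, 22]
11: 0xc6 (blk 49, set 1) → VC-HIT  vc=[57, 33, 25, 22]
12: 0x3c (blk 15, set 7) → MISS  vc=[57, 33, 25, 22]
13: 0x9b (blk 38, set 6) → MISS  vc=[57, 33, 25, 22, 54]
14: 0xa3 (blk 40, set 0) → MISS  vc=[57, 33, 25, 22, 54]
15: 0x9b (blk 38, set 6) → L1-HIT  vc=[57, 33, 25, 22, 54]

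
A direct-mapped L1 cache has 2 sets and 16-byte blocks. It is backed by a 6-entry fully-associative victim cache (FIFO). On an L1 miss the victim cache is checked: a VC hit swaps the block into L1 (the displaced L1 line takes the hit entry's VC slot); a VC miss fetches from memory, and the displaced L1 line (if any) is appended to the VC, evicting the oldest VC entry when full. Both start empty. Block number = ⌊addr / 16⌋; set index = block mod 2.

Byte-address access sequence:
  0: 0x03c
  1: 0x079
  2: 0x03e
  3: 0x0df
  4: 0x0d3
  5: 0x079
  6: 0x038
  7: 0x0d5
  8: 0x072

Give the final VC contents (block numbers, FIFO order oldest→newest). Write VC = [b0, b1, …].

VC = [3, 13]

  [0] addr=0x3c blk=3 s=1: MISS | VC []
  [1] addr=0x79 blk=7 s=1: MISS | VC [3]
  [2] addr=0x3e blk=3 s=1: VC-HIT | VC [7]
  [3] addr=0xdf blk=13 s=1: MISS | VC [7, 3]
  [4] addr=0xd3 blk=13 s=1: L1-HIT | VC [7, 3]
  [5] addr=0x79 blk=7 s=1: VC-HIT | VC [13, 3]
  [6] addr=0x38 blk=3 s=1: VC-HIT | VC [13, 7]
  [7] addr=0xd5 blk=13 s=1: VC-HIT | VC [3, 7]
  [8] addr=0x72 blk=7 s=1: VC-HIT | VC [3, 13]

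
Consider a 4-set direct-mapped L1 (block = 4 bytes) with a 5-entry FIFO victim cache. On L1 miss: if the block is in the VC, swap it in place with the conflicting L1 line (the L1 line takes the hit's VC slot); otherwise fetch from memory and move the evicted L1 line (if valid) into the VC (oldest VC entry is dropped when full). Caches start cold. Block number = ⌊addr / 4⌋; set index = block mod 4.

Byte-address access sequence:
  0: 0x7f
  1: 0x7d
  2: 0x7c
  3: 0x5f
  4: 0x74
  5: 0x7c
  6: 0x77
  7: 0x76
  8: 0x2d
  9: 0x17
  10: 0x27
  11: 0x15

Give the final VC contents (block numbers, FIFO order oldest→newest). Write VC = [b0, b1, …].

0: 0x7f (blk 31, set 3) → MISS  vc=[]
1: 0x7d (blk 31, set 3) → L1-HIT  vc=[]
2: 0x7c (blk 31, set 3) → L1-HIT  vc=[]
3: 0x5f (blk 23, set 3) → MISS  vc=[31]
4: 0x74 (blk 29, set 1) → MISS  vc=[31]
5: 0x7c (blk 31, set 3) → VC-HIT  vc=[23]
6: 0x77 (blk 29, set 1) → L1-HIT  vc=[23]
7: 0x76 (blk 29, set 1) → L1-HIT  vc=[23]
8: 0x2d (blk 11, set 3) → MISS  vc=[23, 31]
9: 0x17 (blk 5, set 1) → MISS  vc=[23, 31, 29]
10: 0x27 (blk 9, set 1) → MISS  vc=[23, 31, 29, 5]
11: 0x15 (blk 5, set 1) → VC-HIT  vc=[23, 31, 29, 9]

VC = [23, 31, 29, 9]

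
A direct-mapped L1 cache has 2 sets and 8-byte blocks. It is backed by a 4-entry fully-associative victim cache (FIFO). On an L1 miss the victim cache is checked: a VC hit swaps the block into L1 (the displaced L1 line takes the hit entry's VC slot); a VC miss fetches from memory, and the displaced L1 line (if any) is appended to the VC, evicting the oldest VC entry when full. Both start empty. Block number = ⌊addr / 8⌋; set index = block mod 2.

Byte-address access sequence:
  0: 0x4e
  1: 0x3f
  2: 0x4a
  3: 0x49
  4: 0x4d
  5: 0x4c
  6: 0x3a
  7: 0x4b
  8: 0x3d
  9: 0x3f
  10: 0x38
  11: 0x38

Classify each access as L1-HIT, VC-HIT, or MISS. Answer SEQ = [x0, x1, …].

SEQ = [MISS, MISS, VC-HIT, L1-HIT, L1-HIT, L1-HIT, VC-HIT, VC-HIT, VC-HIT, L1-HIT, L1-HIT, L1-HIT]

  [0] addr=0x4e blk=9 s=1: MISS | VC []
  [1] addr=0x3f blk=7 s=1: MISS | VC [9]
  [2] addr=0x4a blk=9 s=1: VC-HIT | VC [7]
  [3] addr=0x49 blk=9 s=1: L1-HIT | VC [7]
  [4] addr=0x4d blk=9 s=1: L1-HIT | VC [7]
  [5] addr=0x4c blk=9 s=1: L1-HIT | VC [7]
  [6] addr=0x3a blk=7 s=1: VC-HIT | VC [9]
  [7] addr=0x4b blk=9 s=1: VC-HIT | VC [7]
  [8] addr=0x3d blk=7 s=1: VC-HIT | VC [9]
  [9] addr=0x3f blk=7 s=1: L1-HIT | VC [9]
  [10] addr=0x38 blk=7 s=1: L1-HIT | VC [9]
  [11] addr=0x38 blk=7 s=1: L1-HIT | VC [9]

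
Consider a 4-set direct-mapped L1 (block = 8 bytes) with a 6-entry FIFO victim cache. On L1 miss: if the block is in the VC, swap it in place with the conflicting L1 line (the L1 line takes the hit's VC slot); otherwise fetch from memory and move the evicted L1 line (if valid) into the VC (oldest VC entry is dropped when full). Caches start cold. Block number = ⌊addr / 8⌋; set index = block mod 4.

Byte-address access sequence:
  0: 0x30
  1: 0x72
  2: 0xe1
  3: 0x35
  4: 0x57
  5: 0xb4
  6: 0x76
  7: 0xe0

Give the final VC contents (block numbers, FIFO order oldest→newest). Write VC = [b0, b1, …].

0: 0x30 (blk 6, set 2) → MISS  vc=[]
1: 0x72 (blk 14, set 2) → MISS  vc=[6]
2: 0xe1 (blk 28, set 0) → MISS  vc=[6]
3: 0x35 (blk 6, set 2) → VC-HIT  vc=[14]
4: 0x57 (blk 10, set 2) → MISS  vc=[14, 6]
5: 0xb4 (blk 22, set 2) → MISS  vc=[14, 6, 10]
6: 0x76 (blk 14, set 2) → VC-HIT  vc=[22, 6, 10]
7: 0xe0 (blk 28, set 0) → L1-HIT  vc=[22, 6, 10]

VC = [22, 6, 10]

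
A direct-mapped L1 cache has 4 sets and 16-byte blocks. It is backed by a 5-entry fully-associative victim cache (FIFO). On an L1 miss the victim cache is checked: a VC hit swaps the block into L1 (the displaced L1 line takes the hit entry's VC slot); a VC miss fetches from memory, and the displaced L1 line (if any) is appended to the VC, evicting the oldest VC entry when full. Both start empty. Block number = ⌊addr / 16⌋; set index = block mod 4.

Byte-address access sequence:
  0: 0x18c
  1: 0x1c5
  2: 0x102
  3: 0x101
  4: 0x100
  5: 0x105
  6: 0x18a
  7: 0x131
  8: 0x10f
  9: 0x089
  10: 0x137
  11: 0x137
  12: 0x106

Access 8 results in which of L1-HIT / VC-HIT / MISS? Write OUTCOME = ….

OUTCOME = VC-HIT

  [0] addr=0x18c blk=24 s=0: MISS | VC []
  [1] addr=0x1c5 blk=28 s=0: MISS | VC [24]
  [2] addr=0x102 blk=16 s=0: MISS | VC [24, 28]
  [3] addr=0x101 blk=16 s=0: L1-HIT | VC [24, 28]
  [4] addr=0x100 blk=16 s=0: L1-HIT | VC [24, 28]
  [5] addr=0x105 blk=16 s=0: L1-HIT | VC [24, 28]
  [6] addr=0x18a blk=24 s=0: VC-HIT | VC [16, 28]
  [7] addr=0x131 blk=19 s=3: MISS | VC [16, 28]
  [8] addr=0x10f blk=16 s=0: VC-HIT | VC [24, 28]
  [9] addr=0x89 blk=8 s=0: MISS | VC [24, 28, 16]
  [10] addr=0x137 blk=19 s=3: L1-HIT | VC [24, 28, 16]
  [11] addr=0x137 blk=19 s=3: L1-HIT | VC [24, 28, 16]
  [12] addr=0x106 blk=16 s=0: VC-HIT | VC [24, 28, 8]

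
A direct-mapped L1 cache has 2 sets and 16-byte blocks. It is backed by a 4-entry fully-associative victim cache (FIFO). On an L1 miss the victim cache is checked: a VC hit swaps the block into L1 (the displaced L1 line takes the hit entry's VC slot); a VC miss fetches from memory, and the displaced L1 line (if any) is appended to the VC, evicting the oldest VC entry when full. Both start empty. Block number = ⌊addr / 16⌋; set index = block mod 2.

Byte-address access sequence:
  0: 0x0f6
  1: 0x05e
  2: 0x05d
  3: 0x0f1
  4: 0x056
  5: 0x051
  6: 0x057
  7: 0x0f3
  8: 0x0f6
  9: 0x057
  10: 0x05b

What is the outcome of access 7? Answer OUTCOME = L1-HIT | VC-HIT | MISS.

  [0] addr=0xf6 blk=15 s=1: MISS | VC []
  [1] addr=0x5e blk=5 s=1: MISS | VC [15]
  [2] addr=0x5d blk=5 s=1: L1-HIT | VC [15]
  [3] addr=0xf1 blk=15 s=1: VC-HIT | VC [5]
  [4] addr=0x56 blk=5 s=1: VC-HIT | VC [15]
  [5] addr=0x51 blk=5 s=1: L1-HIT | VC [15]
  [6] addr=0x57 blk=5 s=1: L1-HIT | VC [15]
  [7] addr=0xf3 blk=15 s=1: VC-HIT | VC [5]
  [8] addr=0xf6 blk=15 s=1: L1-HIT | VC [5]
  [9] addr=0x57 blk=5 s=1: VC-HIT | VC [15]
  [10] addr=0x5b blk=5 s=1: L1-HIT | VC [15]

OUTCOME = VC-HIT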